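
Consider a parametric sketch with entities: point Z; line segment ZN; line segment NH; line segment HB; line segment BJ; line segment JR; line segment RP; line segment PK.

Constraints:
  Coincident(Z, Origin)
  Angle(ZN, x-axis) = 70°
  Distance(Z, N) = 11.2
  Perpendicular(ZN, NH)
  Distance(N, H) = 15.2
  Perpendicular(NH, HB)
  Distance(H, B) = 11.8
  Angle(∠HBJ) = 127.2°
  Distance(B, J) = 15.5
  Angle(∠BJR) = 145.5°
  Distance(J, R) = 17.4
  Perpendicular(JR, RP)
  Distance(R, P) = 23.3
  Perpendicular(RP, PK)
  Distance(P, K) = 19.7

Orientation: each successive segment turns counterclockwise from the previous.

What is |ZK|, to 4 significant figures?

14.01

The perpendicularity gives RP at right angles to JR, so RP runs at 67.30°; with |RP| = 23.3, P = (18.95, 6.386). RP ⟂ PK, so PK runs at 157.3°; with |PK| = 19.7, K = (0.7777, 13.99). Then |ZK| = |K − Z| = 14.01.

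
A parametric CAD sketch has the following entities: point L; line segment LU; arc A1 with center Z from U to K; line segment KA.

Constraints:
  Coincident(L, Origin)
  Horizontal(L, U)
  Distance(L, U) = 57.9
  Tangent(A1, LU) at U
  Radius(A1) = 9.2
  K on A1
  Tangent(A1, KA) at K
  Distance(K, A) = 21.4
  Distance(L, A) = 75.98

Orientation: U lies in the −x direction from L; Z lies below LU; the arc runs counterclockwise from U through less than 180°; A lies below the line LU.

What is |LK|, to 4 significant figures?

67.45

Checks: ∠(ZU, UL) = 90.00° ✓; |ZU| = 9.200 ✓; |ZK| = 9.200 ✓; ∠(ZK, KA) = 90.00° ✓; |KA| = 21.40 ✓; |LA| = 75.98 ✓.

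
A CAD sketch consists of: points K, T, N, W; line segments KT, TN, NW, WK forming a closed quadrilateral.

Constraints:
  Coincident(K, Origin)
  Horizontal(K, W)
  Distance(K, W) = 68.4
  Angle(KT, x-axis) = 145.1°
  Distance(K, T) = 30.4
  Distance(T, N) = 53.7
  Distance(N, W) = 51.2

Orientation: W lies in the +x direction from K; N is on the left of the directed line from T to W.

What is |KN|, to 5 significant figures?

40.751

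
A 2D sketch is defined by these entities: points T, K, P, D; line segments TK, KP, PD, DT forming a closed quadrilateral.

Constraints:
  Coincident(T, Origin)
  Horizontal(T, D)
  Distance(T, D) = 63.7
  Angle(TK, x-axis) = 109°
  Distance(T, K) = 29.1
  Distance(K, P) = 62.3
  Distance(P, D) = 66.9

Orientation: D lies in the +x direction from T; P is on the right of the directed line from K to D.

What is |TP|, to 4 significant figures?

33.42

Checks: |KP| = 62.30 ✓; |PD| = 66.90 ✓.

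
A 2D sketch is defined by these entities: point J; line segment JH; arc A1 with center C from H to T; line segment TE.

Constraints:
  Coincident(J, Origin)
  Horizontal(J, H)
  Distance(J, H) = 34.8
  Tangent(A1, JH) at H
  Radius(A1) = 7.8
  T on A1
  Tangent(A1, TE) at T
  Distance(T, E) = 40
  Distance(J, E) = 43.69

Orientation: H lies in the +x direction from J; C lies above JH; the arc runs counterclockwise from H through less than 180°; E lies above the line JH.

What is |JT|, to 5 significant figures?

42.500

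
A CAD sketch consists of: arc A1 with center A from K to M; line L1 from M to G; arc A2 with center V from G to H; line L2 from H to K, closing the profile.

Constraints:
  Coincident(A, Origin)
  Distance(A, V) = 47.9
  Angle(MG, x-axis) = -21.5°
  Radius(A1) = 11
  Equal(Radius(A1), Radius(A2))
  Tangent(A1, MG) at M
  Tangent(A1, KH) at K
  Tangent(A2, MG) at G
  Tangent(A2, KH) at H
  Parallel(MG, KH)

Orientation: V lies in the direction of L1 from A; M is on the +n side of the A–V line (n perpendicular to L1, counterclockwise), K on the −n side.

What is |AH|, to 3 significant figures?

49.1

Tangency of A1 to both parallel lines with radius 11.0 puts M and K at A ± 11.0·n: M = (4.03, 10.2), K = (-4.03, -10.2). Equal radii place G and H the same way about V: G = V + 11.0·n = (48.6, -7.32), H = V − 11.0·n = (40.5, -27.8). Then |AH| = |H − A| = 49.1.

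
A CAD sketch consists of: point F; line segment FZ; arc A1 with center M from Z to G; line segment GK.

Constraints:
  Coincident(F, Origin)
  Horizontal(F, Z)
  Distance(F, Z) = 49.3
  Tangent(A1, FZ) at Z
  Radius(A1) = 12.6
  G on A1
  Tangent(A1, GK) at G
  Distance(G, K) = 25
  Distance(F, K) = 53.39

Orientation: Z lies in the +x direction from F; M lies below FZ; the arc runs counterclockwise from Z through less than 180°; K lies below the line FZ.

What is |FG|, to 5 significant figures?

38.942

Checks: |MG| = 12.60 ✓; ∠(MG, GK) = 90.00° ✓; |GK| = 25.00 ✓; |FK| = 53.39 ✓.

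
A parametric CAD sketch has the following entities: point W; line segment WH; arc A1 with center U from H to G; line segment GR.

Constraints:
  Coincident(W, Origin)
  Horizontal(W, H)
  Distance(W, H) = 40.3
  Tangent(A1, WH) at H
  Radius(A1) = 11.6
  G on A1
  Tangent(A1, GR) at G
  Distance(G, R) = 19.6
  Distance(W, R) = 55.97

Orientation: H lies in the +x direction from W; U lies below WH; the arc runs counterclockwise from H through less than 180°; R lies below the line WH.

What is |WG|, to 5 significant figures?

36.965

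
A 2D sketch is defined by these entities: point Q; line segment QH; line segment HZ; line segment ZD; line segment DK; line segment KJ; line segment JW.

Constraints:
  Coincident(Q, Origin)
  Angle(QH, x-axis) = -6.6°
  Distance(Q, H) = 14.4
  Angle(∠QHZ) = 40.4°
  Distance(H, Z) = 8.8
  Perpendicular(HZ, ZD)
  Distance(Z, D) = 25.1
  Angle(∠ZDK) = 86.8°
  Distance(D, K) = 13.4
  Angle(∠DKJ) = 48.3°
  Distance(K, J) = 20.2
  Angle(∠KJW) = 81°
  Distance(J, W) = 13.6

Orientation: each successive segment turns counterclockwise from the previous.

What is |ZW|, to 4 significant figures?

22.83

Q is at the origin; QH runs at -6.6° with length 14.4, so H = (14.30, -1.655). ∠QHZ = 40.4° gives HZ at 133.0° from the x-axis; with |HZ| = 8.8, Z = (8.303, 4.781). HZ ⟂ ZD, so ZD runs at -137.0°; with |ZD| = 25.1, D = (-10.05, -12.34). ∠ZDK = 86.8° gives DK at -43.80° from the x-axis; with |DK| = 13.4, K = (-0.3824, -21.61). ∠DKJ = 48.3° gives KJ at 87.90° from the x-axis; with |KJ| = 20.2, J = (0.3578, -1.426). ∠KJW = 81.0° gives JW at -173.1° from the x-axis; with |JW| = 13.6, W = (-13.14, -3.059). Then |ZW| = |W − Z| = 22.83.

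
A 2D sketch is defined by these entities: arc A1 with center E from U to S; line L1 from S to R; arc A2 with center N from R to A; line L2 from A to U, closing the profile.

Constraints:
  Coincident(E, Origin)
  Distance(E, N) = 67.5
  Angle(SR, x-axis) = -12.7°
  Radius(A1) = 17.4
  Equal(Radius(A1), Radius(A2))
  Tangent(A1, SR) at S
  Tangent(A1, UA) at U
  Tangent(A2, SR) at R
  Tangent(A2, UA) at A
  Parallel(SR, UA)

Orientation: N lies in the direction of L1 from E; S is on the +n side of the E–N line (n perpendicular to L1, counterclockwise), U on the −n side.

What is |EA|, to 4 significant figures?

69.71

The slot axis is L1's direction at -12.7°, so u = (cos -12.7°, sin -12.7°) = (0.9755, -0.2198) and n = (−sin -12.7°, cos -12.7°) = (0.2198, 0.9755). E is at the origin and N lies 67.5 along u from E, so N = 67.5·u = (65.85, -14.84). Tangency of A1 to both parallel lines with radius 17.4 puts S and U at E ± 17.4·n: S = (3.825, 16.97), U = (-3.825, -16.97). Equal radii place R and A the same way about N: R = N + 17.4·n = (69.67, 2.135), A = N − 17.4·n = (62.02, -31.81). Then |EA| = |A − E| = 69.71.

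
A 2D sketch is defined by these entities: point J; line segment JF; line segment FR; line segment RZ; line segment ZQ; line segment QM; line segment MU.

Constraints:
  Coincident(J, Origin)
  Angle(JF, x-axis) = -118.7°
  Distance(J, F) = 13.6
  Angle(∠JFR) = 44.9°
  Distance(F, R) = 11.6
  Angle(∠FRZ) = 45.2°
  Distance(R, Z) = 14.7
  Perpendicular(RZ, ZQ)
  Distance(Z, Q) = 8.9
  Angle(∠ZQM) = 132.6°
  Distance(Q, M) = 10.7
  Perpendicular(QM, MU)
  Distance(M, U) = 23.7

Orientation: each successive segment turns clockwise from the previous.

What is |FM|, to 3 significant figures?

8.03

J is at the origin; JF runs at -118.7° with length 13.6, so F = (-6.53, -11.9). ∠JFR = 44.9° gives FR at 106° from the x-axis; with |FR| = 11.6, R = (-9.77, -0.790). ∠FRZ = 45.2° gives RZ at -28.6° from the x-axis; with |RZ| = 14.7, Z = (3.14, -7.83). RZ is perpendicular to ZQ, so ZQ runs at -119°; with |ZQ| = 8.9, Q = (-1.12, -15.6). ∠ZQM = 132.6° gives QM at -166° from the x-axis; with |QM| = 10.7, M = (-11.5, -18.2). Then |FM| = |M − F| = 8.03.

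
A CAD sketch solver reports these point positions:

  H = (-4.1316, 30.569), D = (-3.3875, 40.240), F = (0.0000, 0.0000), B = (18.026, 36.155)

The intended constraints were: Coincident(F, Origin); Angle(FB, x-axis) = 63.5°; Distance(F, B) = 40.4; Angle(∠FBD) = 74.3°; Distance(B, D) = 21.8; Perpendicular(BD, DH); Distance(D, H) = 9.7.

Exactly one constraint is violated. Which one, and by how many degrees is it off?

Perpendicular(BD, DH) — off by 6.40°.

F = (0.00, 0.00) ✓; FB at 63.50° ✓; |FB| = 40.40 ✓; ∠FBD = 74.30° ✓; |BD| = 21.80 ✓; ∠(BD, DH) = 96.40° ✗; |DH| = 9.700 ✓.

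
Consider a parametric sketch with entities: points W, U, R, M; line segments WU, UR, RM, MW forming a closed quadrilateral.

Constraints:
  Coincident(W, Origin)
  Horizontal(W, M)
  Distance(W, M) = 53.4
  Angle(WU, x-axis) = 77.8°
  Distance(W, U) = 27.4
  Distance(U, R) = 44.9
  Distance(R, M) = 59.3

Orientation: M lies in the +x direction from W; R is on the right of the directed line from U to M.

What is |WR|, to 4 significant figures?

17.50

W is at the origin; WM is horizontal with |WM| = 53.4 and M in +x, so M = (53.4, 0). WU runs at 77.8° with |WU| = 27.4, so U = (5.790, 26.78). R is determined by |UR| = 44.9 and |RM| = 59.3 together: it lies at the intersection of circle(U, 44.9) and circle(M, 59.3). With |UM| = 54.63, the foot of the radical line on UM is 13.58 from U and the perpendicular offset is √(44.9² − 13.58²) = 42.80. Taking the right-of-UM solution: R = (-3.358, -17.18).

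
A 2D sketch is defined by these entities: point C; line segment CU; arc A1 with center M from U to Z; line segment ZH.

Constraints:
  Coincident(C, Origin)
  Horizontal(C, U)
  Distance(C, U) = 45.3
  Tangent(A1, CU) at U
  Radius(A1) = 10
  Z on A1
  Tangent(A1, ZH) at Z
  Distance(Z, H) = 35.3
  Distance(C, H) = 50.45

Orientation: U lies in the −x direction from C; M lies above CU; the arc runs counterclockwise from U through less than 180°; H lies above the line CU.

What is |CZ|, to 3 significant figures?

36.4

Checks: C.y = 0.00, U.y = 0.00 ✓; |MZ| = 10.00 ✓; ∠(MZ, ZH) = 90.00° ✓; |ZH| = 35.30 ✓; |CH| = 50.45 ✓.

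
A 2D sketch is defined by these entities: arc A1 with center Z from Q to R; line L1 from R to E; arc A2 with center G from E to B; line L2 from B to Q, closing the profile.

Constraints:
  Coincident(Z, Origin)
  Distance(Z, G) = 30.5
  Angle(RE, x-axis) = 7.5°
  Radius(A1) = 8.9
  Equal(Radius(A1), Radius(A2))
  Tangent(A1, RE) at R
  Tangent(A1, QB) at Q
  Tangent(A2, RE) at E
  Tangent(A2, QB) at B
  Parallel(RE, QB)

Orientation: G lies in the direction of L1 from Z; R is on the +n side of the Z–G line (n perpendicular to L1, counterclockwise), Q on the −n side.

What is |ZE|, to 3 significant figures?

31.8

The slot axis is L1's direction at 7.5°, so u = (cos 7.5°, sin 7.5°) = (0.991, 0.131) and n = (−sin 7.5°, cos 7.5°) = (-0.131, 0.991). Z is at the origin and G lies 30.5 along u from Z, so G = 30.5·u = (30.2, 3.98). Tangency of A1 to both parallel lines with radius 8.9 puts R and Q at Z ± 8.9·n: R = (-1.16, 8.82), Q = (1.16, -8.82). Equal radii place E and B the same way about G: E = G + 8.9·n = (29.1, 12.8), B = G − 8.9·n = (31.4, -4.84). Then |ZE| = |E − Z| = 31.8.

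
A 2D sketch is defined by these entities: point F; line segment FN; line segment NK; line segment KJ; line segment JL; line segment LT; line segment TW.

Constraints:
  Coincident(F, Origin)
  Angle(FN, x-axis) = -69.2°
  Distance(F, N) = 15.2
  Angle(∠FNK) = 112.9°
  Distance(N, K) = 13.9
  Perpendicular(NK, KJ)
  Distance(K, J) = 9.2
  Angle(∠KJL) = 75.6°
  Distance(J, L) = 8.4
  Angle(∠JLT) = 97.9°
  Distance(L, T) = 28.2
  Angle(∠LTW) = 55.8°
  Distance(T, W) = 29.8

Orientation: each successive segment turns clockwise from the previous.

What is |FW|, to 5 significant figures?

40.534

F is at the origin; FN runs at -69.2° with length 15.2, so N = (5.3976, -14.209). ∠FNK = 112.9° gives NK at -136.30° from the x-axis; with |NK| = 13.9, K = (-4.6516, -23.813). NK ⟂ KJ, so KJ runs at 133.70°; with |KJ| = 9.2, J = (-11.008, -17.161). ∠KJL = 75.6° gives JL at 29.300° from the x-axis; with |JL| = 8.4, L = (-3.6824, -13.051). ∠JLT = 97.9° gives LT at -52.800° from the x-axis; with |LT| = 28.2, T = (13.367, -35.513). ∠LTW = 55.8° gives TW at -177.00° from the x-axis; with |TW| = 29.8, W = (-16.392, -37.072). Then |FW| = |W − F| = 40.534.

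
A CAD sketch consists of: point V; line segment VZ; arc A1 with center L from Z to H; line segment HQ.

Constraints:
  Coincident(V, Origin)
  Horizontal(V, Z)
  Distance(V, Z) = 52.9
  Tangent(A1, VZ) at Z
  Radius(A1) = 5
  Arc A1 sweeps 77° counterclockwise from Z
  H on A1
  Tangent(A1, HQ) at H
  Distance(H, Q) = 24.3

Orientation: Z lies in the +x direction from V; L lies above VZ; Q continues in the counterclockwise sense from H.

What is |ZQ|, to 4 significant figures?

29.43

On A1, Z sits at bearing -90° from L; a 77° counterclockwise sweep puts H at bearing -13°, so H = L + 5.0·(cos -13°, sin -13°) = (57.77, 3.875). Tangency of A1 to HQ means the radius LH is perpendicular to HQ, so HQ runs along (−sin -13°, cos -13°); with |HQ| = 24.3, Q = (63.24, 27.55). Then |ZQ| = |Q − Z| = 29.43.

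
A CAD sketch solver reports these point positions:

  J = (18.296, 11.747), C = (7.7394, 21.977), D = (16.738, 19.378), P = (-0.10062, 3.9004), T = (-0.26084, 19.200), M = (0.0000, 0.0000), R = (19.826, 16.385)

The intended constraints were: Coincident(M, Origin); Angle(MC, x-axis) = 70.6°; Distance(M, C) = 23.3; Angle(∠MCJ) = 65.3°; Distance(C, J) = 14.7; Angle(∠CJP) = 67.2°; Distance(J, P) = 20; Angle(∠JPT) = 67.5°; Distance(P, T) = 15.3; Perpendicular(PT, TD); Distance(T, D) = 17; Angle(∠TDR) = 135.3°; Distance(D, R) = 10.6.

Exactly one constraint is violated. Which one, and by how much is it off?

Distance(D, R) = 10.6 — off by 6.30.

M = (0.00, 0.00) ✓; MC at 70.60° ✓; |MC| = 23.30 ✓; ∠MCJ = 65.30° ✓; |CJ| = 14.70 ✓; ∠CJP = 67.20° ✓; |JP| = 20.00 ✓; ∠JPT = 67.50° ✓; |PT| = 15.30 ✓; ∠(PT, TD) = 90.00° ✓; |TD| = 17.00 ✓; ∠TDR = 135.3° ✓; |DR| = 4.300 ✗.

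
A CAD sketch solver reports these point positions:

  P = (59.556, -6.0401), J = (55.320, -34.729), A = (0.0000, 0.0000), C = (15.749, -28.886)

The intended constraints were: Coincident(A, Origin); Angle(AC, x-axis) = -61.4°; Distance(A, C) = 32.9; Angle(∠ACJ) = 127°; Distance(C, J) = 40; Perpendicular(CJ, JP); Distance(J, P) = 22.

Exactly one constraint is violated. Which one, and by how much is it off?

Distance(J, P) = 22 — off by 7.00.

A = (0.00, 0.00) ✓; AC at -61.40° ✓; |AC| = 32.90 ✓; ∠ACJ = 127.0° ✓; |CJ| = 40.00 ✓; ∠(CJ, JP) = 90.00° ✓; |JP| = 29.00 ✗.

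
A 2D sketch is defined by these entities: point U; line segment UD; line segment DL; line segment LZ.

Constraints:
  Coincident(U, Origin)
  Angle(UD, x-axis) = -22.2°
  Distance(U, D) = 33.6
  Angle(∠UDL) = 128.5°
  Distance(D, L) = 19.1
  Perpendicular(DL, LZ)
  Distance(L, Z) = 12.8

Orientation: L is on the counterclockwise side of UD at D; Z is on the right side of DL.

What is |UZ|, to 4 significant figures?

55.94

U is at the origin; UD runs at -22.2° with length 33.6, so D = 33.6·(cos -22.2°, sin -22.2°) = (31.11, -12.70). ∠UDL = 128.5°, so DL runs at -22.2° + (180° − 128.5°) = 29.30° from the x-axis; with |DL| = 19.1, L = D + 19.1·(cos 29.30°, sin 29.30°) = (47.77, -3.348). DL ⟂ LZ; with |LZ| = 12.8 on the right of DL, Z = L + 12.8·(0.4894, -0.8721) = (54.03, -14.51). Then |UZ| = |Z − U| = 55.94.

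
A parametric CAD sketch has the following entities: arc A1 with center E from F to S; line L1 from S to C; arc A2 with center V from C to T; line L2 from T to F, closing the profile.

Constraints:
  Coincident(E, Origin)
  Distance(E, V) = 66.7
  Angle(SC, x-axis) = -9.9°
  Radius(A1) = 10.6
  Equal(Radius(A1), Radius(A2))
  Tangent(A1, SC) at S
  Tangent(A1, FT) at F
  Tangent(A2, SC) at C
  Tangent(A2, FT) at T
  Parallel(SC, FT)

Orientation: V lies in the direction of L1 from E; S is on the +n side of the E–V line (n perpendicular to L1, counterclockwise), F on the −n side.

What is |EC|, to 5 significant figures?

67.537

The slot axis is L1's direction at -9.9°, so u = (cos -9.9°, sin -9.9°) = (0.98511, -0.17193) and n = (−sin -9.9°, cos -9.9°) = (0.17193, 0.98511). E is at the origin and V lies 66.7 along u from E, so V = 66.7·u = (65.707, -11.468). Tangency of A1 to both parallel lines with radius 10.6 puts S and F at E ± 10.6·n: S = (1.8224, 10.442), F = (-1.8224, -10.442). Equal radii place C and T the same way about V: C = V + 10.6·n = (67.529, -1.0255), T = V − 10.6·n = (63.884, -21.910). Then |EC| = |C − E| = 67.537.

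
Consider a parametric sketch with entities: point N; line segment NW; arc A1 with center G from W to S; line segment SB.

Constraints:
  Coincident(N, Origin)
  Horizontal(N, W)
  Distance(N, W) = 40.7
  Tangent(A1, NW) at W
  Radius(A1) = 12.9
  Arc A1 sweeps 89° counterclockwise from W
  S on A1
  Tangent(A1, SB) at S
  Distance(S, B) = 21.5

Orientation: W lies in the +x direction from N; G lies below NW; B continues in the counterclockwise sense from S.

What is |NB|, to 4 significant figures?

43.82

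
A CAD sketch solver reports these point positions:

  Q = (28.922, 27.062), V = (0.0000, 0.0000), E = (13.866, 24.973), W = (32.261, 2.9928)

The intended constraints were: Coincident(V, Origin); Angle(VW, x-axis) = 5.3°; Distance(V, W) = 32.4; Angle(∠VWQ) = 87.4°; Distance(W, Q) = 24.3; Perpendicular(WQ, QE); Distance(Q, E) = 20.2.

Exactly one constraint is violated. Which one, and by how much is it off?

Distance(Q, E) = 20.2 — off by 5.00.

V = (0.00, 0.00) ✓; VW at 5.300° ✓; |VW| = 32.40 ✓; ∠VWQ = 87.40° ✓; |WQ| = 24.30 ✓; ∠(WQ, QE) = 90.00° ✓; |QE| = 15.20 ✗.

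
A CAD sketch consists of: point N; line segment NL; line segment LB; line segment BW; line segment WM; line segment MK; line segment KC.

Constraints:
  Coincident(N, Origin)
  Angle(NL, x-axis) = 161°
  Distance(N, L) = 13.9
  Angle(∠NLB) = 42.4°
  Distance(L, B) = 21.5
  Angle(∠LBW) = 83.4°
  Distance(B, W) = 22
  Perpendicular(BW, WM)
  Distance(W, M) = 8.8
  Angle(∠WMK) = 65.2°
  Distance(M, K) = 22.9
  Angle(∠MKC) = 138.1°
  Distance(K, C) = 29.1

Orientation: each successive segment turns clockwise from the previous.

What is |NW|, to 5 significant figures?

15.218

∠NLB = 42.4° gives LB at 23.400° from the x-axis; with |LB| = 21.5, B = (6.5890, 13.064). ∠LBW = 83.4° gives BW at -73.200° from the x-axis; with |BW| = 22.0, W = (12.948, -7.9970). Then |NW| = |W − N| = 15.218.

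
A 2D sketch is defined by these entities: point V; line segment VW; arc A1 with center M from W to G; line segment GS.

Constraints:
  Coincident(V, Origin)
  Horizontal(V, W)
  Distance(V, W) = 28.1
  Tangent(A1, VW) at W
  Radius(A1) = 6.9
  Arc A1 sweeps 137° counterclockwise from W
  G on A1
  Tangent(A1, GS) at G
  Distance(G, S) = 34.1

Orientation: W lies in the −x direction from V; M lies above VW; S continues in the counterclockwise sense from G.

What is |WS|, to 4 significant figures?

40.60

On A1, W sits at bearing -90° from M; a 137° counterclockwise sweep puts G at bearing 47°, so G = M + 6.9·(cos 47°, sin 47°) = (-23.39, 11.95). The tangent condition forces MG to be normal to GS, so GS runs along (−sin 47°, cos 47°); with |GS| = 34.1, S = (-48.33, 35.20). Then |WS| = |S − W| = 40.60.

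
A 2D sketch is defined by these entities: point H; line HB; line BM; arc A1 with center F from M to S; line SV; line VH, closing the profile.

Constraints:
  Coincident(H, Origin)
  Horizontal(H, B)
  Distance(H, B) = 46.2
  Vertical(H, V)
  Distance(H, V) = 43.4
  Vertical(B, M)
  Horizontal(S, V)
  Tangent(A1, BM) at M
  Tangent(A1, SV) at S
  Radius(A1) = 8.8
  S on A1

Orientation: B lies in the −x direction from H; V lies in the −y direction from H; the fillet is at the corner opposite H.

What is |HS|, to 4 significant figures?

57.29

The virtual corner opposite H is at (-46.20, -43.40). Tangency of A1 to BM means the radius FM is perpendicular to BM and tangency of A1 to SV means the radius FS is perpendicular to SV, with radius 8.8, so the center F sits 8.8 in from both sides at F = (-37.40, -34.60). That places the tangent points at M = (-46.20, -34.60) on BM and S = (-37.40, -43.40) on SV. Then |HS| = |S − H| = 57.29.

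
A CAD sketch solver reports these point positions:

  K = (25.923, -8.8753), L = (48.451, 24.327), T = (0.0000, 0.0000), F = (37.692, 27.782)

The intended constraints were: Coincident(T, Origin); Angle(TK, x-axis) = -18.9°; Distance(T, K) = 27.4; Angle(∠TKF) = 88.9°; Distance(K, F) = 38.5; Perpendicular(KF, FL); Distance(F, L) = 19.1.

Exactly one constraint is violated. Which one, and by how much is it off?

Distance(F, L) = 19.1 — off by 7.80.

T = (0.00, 0.00) ✓; TK at -18.90° ✓; |TK| = 27.40 ✓; ∠TKF = 88.90° ✓; |KF| = 38.50 ✓; ∠(KF, FL) = 90.00° ✓; |FL| = 11.30 ✗.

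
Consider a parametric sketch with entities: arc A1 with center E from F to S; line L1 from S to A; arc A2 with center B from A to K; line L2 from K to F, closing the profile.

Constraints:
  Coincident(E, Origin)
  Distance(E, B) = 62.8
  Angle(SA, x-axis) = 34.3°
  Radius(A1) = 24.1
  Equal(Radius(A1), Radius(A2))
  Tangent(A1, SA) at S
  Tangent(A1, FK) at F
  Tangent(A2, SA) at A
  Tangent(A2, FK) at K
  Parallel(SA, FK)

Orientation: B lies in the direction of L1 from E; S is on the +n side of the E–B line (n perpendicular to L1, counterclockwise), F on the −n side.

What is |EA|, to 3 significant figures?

67.3

Tangency of A1 to both parallel lines with radius 24.1 puts S and F at E ± 24.1·n: S = (-13.6, 19.9), F = (13.6, -19.9). Equal radii place A and K the same way about B: A = B + 24.1·n = (38.3, 55.3), K = B − 24.1·n = (65.5, 15.5). Then |EA| = |A − E| = 67.3.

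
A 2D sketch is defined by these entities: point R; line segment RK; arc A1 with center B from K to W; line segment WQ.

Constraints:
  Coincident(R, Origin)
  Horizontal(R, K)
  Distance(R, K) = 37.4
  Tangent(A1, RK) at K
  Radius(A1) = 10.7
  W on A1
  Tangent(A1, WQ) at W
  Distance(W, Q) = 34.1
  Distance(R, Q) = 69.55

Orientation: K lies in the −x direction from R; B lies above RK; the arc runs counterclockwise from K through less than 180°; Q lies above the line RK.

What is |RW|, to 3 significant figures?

35.7

R is at the origin; RK is horizontal with |RK| = 37.4 and K on the −x side, so K = (-37.4, 0.00). The tangent condition forces BK to be normal to RK, so B = K + (0, 10.7) = (-37.4, 10.7). Since BW ⟂ WQ (tangency), |BQ| = √(10.7² + 34.1²) = 35.7 regardless of where W sits on A1. So Q lies on both circle(R, 69.55) and circle(B, 35.7); the above-RK intersection is Q = (-56.0, 41.2). W is the foot of the tangent from Q: W = (-30.4, 18.8).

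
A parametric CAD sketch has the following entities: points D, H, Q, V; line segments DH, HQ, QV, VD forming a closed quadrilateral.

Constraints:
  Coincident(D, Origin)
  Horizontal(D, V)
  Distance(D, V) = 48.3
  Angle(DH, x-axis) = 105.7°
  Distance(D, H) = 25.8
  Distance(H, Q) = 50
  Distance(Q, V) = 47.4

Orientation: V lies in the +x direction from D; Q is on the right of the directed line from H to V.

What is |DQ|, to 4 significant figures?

24.20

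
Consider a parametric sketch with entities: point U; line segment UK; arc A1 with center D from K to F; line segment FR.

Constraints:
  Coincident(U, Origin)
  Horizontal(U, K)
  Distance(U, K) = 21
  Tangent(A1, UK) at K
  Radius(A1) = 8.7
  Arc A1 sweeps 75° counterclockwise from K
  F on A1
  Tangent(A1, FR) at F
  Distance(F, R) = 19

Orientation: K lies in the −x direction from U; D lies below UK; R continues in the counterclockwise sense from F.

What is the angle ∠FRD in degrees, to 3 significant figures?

24.6°

U is at the origin; U and K share the same y with |UK| = 21.0 and K on the −x side, so K = (-21.0, 0.00). The tangent condition forces DK to be normal to UK, so D = K + (0, -8.7) = (-21.0, -8.70). On A1, K sits at bearing 90° from D; a 75° counterclockwise sweep puts F at bearing 165°, so F = D + 8.7·(cos 165°, sin 165°) = (-29.4, -6.45). A1 meets FR tangentially, so DF is at right angles to FR, so FR runs along (−sin 165°, cos 165°); with |FR| = 19.0, R = (-34.3, -24.8). Then cos ∠FRD = RF·RD / (|RF||RD|), giving 24.6°.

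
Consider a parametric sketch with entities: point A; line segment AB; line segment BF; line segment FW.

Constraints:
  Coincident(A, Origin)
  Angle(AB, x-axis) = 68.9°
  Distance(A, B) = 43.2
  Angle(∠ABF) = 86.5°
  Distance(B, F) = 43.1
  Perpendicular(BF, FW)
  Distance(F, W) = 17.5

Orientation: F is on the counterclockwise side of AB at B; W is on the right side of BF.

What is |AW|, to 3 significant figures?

72.9

∠ABF = 86.5°, so BF runs at 68.9° + (180° − 86.5°) = 162° from the x-axis; with |BF| = 43.1, F = B + 43.1·(cos 162°, sin 162°) = (-25.5, 53.3). BF is perpendicular to FW; with |FW| = 17.5 on the right of BF, W = F + 17.5·(0.302, 0.953) = (-20.2, 70.0). Then |AW| = |W − A| = 72.9.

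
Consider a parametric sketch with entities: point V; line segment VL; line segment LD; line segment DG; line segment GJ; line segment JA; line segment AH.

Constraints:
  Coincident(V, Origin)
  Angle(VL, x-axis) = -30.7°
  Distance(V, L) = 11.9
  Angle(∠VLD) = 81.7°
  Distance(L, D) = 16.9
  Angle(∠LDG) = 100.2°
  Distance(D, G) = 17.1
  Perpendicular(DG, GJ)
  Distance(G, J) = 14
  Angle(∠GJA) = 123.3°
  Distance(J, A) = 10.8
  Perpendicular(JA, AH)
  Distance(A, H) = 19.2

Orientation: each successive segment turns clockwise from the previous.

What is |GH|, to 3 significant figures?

19.9

V is at the origin; VL runs at -30.7° with length 11.9, so L = (10.2, -6.08). ∠VLD = 81.7° gives LD at -129° from the x-axis; with |LD| = 16.9, D = (-0.403, -19.2). ∠LDG = 100.2° gives DG at 151° from the x-axis; with |DG| = 17.1, G = (-15.4, -11.0). The perpendicularity gives GJ at right angles to DG, so GJ runs at 61.2°; with |GJ| = 14.0, J = (-8.64, 1.30). ∠GJA = 123.3° gives JA at 4.50° from the x-axis; with |JA| = 10.8, A = (2.12, 2.14). JA is perpendicular to AH, so AH runs at -85.5°; with |AH| = 19.2, H = (3.63, -17.0). Then |GH| = |H − G| = 19.9.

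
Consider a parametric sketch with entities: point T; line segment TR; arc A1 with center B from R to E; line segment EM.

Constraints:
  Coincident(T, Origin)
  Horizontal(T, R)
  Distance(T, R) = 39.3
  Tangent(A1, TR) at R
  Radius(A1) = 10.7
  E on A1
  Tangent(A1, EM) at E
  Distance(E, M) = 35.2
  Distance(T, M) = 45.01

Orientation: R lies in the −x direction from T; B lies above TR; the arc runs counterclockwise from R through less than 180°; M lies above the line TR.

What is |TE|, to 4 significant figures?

30.04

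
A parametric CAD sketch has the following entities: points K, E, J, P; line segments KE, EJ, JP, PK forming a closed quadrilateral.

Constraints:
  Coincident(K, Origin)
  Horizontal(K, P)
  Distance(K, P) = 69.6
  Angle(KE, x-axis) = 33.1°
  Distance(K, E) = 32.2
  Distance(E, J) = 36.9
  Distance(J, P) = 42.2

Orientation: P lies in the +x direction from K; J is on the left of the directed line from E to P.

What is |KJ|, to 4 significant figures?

69.05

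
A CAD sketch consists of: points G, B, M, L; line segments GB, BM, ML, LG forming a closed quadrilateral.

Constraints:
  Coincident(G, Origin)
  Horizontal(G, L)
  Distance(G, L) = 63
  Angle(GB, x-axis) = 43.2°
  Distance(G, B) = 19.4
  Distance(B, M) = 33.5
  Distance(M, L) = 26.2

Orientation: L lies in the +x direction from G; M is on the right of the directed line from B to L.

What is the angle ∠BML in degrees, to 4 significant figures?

115.5°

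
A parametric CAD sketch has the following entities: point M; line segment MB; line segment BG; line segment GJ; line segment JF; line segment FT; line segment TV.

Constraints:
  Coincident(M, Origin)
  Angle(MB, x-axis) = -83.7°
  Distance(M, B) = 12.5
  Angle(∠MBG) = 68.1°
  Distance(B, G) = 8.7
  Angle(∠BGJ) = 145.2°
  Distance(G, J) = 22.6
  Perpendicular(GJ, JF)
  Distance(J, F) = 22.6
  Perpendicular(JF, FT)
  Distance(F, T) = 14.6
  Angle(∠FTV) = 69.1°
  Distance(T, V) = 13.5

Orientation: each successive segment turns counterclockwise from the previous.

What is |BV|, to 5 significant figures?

20.582

M is at the origin; MB runs at -83.7° with length 12.5, so B = (1.3717, -12.425). ∠MBG = 68.1° gives BG at 28.200° from the x-axis; with |BG| = 8.7, G = (9.0390, -8.3133). ∠BGJ = 145.2° gives GJ at 63.000° from the x-axis; with |GJ| = 22.6, J = (19.299, 11.823). The perpendicularity gives JF at right angles to GJ, so JF runs at 153.00°; with |JF| = 22.6, F = (-0.83754, 22.084). JF ⟂ FT, so FT runs at -117.00°; with |FT| = 14.6, T = (-7.4658, 9.0749). ∠FTV = 69.1° gives TV at -6.1000° from the x-axis; with |TV| = 13.5, V = (5.9578, 7.6404). Then |BV| = |V − B| = 20.582.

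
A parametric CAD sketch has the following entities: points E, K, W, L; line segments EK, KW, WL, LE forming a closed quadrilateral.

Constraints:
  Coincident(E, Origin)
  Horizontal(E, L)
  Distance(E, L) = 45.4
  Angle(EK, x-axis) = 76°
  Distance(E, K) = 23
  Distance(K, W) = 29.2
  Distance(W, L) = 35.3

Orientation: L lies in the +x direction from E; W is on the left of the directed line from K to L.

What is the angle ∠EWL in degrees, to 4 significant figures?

65.81°

E is at the origin; E and L share the same y with |EL| = 45.4 and L in +x, so L = (45.4, 0). EK runs at 76.0° with |EK| = 23.0, so K = (5.564, 22.32). W is determined by |KW| = 29.2 and |WL| = 35.3 together: it lies at the intersection of circle(K, 29.2) and circle(L, 35.3). With |KL| = 45.66, the foot of the radical line on KL is 18.52 from K and the perpendicular offset is √(29.2² − 18.52²) = 22.57. Taking the left-of-KL solution: W = (32.76, 32.96).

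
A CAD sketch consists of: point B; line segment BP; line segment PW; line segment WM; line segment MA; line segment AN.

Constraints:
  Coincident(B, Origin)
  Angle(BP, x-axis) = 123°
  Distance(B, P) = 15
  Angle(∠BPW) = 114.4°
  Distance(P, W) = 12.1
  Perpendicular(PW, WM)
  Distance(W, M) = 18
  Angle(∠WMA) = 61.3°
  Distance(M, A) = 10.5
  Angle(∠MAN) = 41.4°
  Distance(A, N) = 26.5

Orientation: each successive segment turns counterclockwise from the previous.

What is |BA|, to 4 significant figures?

9.114

PW ⟂ WM, so WM runs at -81.40°; with |WM| = 18.0, M = (-17.44, -7.027). ∠WMA = 61.3° gives MA at 37.30° from the x-axis; with |MA| = 10.5, A = (-9.089, -0.6641). Then |BA| = |A − B| = 9.114.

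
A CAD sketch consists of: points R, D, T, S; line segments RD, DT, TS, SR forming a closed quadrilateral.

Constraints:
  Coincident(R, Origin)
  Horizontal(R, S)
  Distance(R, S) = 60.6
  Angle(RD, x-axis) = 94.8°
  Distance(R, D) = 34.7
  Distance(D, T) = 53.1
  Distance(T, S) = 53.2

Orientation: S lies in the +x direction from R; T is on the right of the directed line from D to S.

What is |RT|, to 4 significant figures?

19.71

R is at the origin; R and S share the same y with |RS| = 60.6 and S in +x, so S = (60.6, 0). RD runs at 94.8° with |RD| = 34.7, so D = (-2.904, 34.58). T is determined by |DT| = 53.1 and |TS| = 53.2 together: it lies at the intersection of circle(D, 53.1) and circle(S, 53.2). With |DS| = 72.31, the foot of the radical line on DS is 36.08 from D and the perpendicular offset is √(53.1² − 36.08²) = 38.96. Taking the right-of-DS solution: T = (10.15, -16.89).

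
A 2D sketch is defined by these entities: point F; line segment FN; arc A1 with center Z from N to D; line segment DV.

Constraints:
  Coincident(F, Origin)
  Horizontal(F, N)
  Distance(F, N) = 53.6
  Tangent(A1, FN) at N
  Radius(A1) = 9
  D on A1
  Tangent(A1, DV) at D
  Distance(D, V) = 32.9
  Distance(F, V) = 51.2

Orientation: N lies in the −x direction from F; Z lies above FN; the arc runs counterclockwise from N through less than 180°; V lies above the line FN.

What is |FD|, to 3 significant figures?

45.5

Checks: |FN| = 53.60 ✓; |ZD| = 9.000 ✓; ∠(ZD, DV) = 90.00° ✓; |DV| = 32.90 ✓; |FV| = 51.20 ✓.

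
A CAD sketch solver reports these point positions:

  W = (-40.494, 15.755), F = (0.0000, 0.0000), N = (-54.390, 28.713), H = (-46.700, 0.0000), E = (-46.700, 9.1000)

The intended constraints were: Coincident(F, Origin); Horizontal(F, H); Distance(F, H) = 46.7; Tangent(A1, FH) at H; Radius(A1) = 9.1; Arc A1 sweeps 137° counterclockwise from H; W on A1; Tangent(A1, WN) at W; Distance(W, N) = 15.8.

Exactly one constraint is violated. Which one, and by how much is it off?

Distance(W, N) = 15.8 — off by 3.20.

F = (0.00, 0.00) ✓; F.y = 0.00, H.y = 0.00 ✓; |FH| = 46.70 ✓; ∠(EH, HF) = 90.00° ✓; |EH| = 9.100 ✓; bearing(E→W) − bearing(E→H) = 137.0° ✓; |EW| = 9.100 ✓; ∠(EW, WN) = 90.00° ✓; |WN| = 19.00 ✗.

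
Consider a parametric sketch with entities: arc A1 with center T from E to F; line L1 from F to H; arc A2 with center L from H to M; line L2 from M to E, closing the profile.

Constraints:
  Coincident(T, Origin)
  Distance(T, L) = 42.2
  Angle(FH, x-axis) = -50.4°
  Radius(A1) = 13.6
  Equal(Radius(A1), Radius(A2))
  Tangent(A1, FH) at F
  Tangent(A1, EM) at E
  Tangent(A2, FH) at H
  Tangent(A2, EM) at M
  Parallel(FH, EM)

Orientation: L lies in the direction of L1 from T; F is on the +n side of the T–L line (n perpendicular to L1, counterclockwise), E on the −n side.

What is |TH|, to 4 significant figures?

44.34

The slot axis is L1's direction at -50.4°, so u = (cos -50.4°, sin -50.4°) = (0.6374, -0.7705) and n = (−sin -50.4°, cos -50.4°) = (0.7705, 0.6374). T is at the origin and L lies 42.2 along u from T, so L = 42.2·u = (26.90, -32.52). Tangency of A1 to both parallel lines with radius 13.6 puts F and E at T ± 13.6·n: F = (10.48, 8.669), E = (-10.48, -8.669). Equal radii place H and M the same way about L: H = L + 13.6·n = (37.38, -23.85), M = L − 13.6·n = (16.42, -41.18). Then |TH| = |H − T| = 44.34.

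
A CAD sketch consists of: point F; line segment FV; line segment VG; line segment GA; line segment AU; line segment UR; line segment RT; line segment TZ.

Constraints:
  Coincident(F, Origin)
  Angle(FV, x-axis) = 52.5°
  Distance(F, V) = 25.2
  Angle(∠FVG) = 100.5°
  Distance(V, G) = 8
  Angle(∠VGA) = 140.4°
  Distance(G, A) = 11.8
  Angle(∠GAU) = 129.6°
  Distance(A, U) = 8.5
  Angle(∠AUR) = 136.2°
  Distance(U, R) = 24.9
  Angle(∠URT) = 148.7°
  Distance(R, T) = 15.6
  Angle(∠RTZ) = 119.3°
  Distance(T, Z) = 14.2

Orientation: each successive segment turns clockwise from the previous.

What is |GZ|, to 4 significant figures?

43.25

F is at the origin; FV runs at 52.5° with length 25.2, so V = (15.34, 19.99). ∠FVG = 100.5° gives VG at -27.00° from the x-axis; with |VG| = 8.0, G = (22.47, 16.36). ∠VGA = 140.4° gives GA at -66.60° from the x-axis; with |GA| = 11.8, A = (27.16, 5.531). ∠GAU = 129.6° gives AU at -117.0° from the x-axis; with |AU| = 8.5, U = (23.30, -2.042). ∠AUR = 136.2° gives UR at -160.8° from the x-axis; with |UR| = 24.9, R = (-0.2187, -10.23). ∠URT = 148.7° gives RT at 167.9° from the x-axis; with |RT| = 15.6, T = (-15.47, -6.961). ∠RTZ = 119.3° gives TZ at 107.2° from the x-axis; with |TZ| = 14.2, Z = (-19.67, 6.604). Then |GZ| = |Z − G| = 43.25.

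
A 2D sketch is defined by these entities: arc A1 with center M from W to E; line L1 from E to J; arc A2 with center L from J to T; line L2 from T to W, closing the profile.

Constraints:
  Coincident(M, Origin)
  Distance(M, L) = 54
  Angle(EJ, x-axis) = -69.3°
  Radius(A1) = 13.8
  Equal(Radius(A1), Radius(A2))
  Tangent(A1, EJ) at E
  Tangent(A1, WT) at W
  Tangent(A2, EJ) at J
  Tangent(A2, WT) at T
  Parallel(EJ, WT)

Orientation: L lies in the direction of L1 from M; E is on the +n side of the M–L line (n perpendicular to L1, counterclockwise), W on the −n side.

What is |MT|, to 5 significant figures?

55.735

The slot axis is L1's direction at -69.3°, so u = (cos -69.3°, sin -69.3°) = (0.35347, -0.93544) and n = (−sin -69.3°, cos -69.3°) = (0.93544, 0.35347). M is at the origin and L lies 54.0 along u from M, so L = 54.0·u = (19.088, -50.514). Tangency of A1 to both parallel lines with radius 13.8 puts E and W at M ± 13.8·n: E = (12.909, 4.8780), W = (-12.909, -4.8780). Equal radii place J and T the same way about L: J = L + 13.8·n = (31.997, -45.636), T = L − 13.8·n = (6.1785, -55.392). Then |MT| = |T − M| = 55.735.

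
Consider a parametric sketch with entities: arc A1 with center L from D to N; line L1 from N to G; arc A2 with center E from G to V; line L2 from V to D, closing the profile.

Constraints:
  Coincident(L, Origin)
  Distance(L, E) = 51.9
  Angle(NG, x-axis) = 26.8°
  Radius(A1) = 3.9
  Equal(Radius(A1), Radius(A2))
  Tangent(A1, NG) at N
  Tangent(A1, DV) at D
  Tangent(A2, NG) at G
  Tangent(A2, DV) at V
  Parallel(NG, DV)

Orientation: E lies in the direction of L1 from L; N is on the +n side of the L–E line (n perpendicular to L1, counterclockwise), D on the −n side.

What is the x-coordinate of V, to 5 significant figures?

48.084

The slot axis is L1's direction at 26.8°, so u = (cos 26.8°, sin 26.8°) = (0.89259, 0.45088) and n = (−sin 26.8°, cos 26.8°) = (-0.45088, 0.89259). L is at the origin and E lies 51.9 along u from L, so E = 51.9·u = (46.325, 23.401). Tangency of A1 to both parallel lines with radius 3.9 puts N and D at L ± 3.9·n: N = (-1.7584, 3.4811), D = (1.7584, -3.4811). Equal radii place G and V the same way about E: G = E + 3.9·n = (44.567, 26.882), V = E − 3.9·n = (48.084, 19.919). So V.x = 48.084.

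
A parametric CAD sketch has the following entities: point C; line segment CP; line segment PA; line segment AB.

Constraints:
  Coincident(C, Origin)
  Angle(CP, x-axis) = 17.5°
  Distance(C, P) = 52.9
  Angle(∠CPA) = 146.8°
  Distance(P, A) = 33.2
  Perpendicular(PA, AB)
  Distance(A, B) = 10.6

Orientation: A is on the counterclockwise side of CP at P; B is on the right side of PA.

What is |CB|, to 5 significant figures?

86.984

C is at the origin; CP runs at 17.5° with length 52.9, so P = 52.9·(cos 17.5°, sin 17.5°) = (50.452, 15.907). ∠CPA = 146.8°, so PA runs at 17.5° + (180° − 146.8°) = 50.700° from the x-axis; with |PA| = 33.2, A = P + 33.2·(cos 50.700°, sin 50.700°) = (71.480, 41.599). The perpendicularity gives AB at right angles to PA; with |AB| = 10.6 on the right of PA, B = A + 10.6·(0.77384, -0.63338) = (79.683, 34.885). Then |CB| = |B − C| = 86.984.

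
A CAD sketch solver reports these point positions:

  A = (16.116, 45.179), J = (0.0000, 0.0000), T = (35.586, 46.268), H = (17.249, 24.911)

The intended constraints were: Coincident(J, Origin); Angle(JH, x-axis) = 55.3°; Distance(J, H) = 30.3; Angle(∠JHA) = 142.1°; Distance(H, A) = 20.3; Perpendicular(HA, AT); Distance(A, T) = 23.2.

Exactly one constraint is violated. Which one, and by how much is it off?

Distance(A, T) = 23.2 — off by 3.70.

J = (0.00, 0.00) ✓; JH at 55.30° ✓; |JH| = 30.30 ✓; ∠JHA = 142.1° ✓; |HA| = 20.30 ✓; ∠(HA, AT) = 90.00° ✓; |AT| = 19.50 ✗.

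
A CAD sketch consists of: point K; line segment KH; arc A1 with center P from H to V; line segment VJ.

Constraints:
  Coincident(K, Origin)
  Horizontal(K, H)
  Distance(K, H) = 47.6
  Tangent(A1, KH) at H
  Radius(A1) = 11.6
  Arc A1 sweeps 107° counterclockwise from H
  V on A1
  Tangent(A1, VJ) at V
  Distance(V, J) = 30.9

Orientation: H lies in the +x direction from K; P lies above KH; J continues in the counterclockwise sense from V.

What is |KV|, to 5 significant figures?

60.577

K is at the origin; KH is horizontal with |KH| = 47.6 and H on the +x side, so H = (47.600, 0.0000). Tangency of A1 to KH means the radius PH is perpendicular to KH, so P = H + (0, 11.6) = (47.600, 11.600). On A1, H sits at bearing -90° from P; a 107° counterclockwise sweep puts V at bearing 17°, so V = P + 11.6·(cos 17°, sin 17°) = (58.693, 14.992). Then |KV| = |V − K| = 60.577.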